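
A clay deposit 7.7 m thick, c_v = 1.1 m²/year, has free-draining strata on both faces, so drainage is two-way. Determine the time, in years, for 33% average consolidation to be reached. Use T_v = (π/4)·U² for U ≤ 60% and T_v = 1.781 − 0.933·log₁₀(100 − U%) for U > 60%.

Drainage path length: H_d = H/2 = 3.85 m (double drainage).
U ≤ 60%: T_v = (π/4)·U² = (π/4)×0.33² = 0.08553.
t = T_v·H_d²/c_v = 0.08553×3.85²/1.1 = 1.153 years.

t ≈ 1.15 years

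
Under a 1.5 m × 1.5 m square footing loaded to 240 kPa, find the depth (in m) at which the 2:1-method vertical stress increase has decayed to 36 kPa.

z ≈ 2.37 m

2:1 spreading — at depth z the loaded area has grown by z in each plan dimension:
qB²/(B+z)² = Δσ_z ⇒ z = B(√(q/Δσ_z) − 1) = 1.5×(√(240/36) − 1) = 2.373 m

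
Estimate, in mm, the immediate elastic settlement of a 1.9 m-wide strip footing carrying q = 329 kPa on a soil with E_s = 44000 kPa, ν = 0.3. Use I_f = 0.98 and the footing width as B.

S_e ≈ 12.7 mm

Immediate (elastic) settlement: S_e = q·B·(1−ν²)/E_s · I_f.
S_e = 329 × 1.9 × (1 − 0.3²) / 44000 × 0.98
    = 329 × 1.9 × 0.91 / 44000 × 0.98
    = 0.01267 m = 12.67 mm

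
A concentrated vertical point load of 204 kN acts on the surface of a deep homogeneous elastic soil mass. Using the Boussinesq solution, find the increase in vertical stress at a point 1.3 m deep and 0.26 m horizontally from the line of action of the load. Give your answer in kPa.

Δσ_z ≈ 52.3 kPa

Boussinesq vertical stress below a point load on an elastic half-space:
Δσ_z = 3P/(2πz²) · [1 + (r/z)²]^(−5/2)
r/z = 0.26/1.3 = 0.2; [1+(r/z)²]^(−5/2) = 0.9066.
Δσ_z = 3×204/(2π×1.3²) × 0.9066 = 57.635 × 0.9066 = 52.25 kPa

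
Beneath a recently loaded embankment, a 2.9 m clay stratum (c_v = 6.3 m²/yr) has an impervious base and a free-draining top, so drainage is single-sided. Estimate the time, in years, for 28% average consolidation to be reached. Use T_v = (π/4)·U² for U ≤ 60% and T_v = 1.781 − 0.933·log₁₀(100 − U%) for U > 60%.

Drainage path length: H_d = H = 2.9 m (single drainage).
U ≤ 60%: T_v = (π/4)·U² = (π/4)×0.28² = 0.061575.
t = T_v·H_d²/c_v = 0.061575×2.9²/6.3 = 0.0822 years.

t ≈ 0.0822 years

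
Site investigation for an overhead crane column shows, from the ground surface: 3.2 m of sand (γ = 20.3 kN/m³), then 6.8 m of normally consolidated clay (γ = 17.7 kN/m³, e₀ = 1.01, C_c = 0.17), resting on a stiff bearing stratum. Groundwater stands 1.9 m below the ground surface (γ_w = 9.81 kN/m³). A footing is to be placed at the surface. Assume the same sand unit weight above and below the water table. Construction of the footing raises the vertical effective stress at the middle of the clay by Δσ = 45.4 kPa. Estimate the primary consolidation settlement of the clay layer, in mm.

Mid-depth of clay below the ground surface: z = 3.2 + 6.8/2 = 6.6 m.
Total vertical stress at mid-clay: σ_v = 20.3×3.2 + 17.7×3.4 = 125.14 kPa.
Pore pressure: u = 9.81×(6.6 − 1.9) = 46.107 kPa.
Initial effective stress: σ'_0 = σ_v − u = 125.14 − 46.107 = 79.033 kPa.
Final effective stress: σ'_f = σ'_0 + Δσ = 79.033 + 45.4 = 124.43 kPa.
Normally consolidated clay, so the full stress increment lies on the virgin compression line:
S_c = C_c·H/(1+e₀)·log₁₀(σ'_f/σ'_0) = 0.17×6.8/(1+1.01)×log₁₀(124.43/79.033)
    = 0.57512 × 0.19712 = 0.1134 m

S_c ≈ 113 mm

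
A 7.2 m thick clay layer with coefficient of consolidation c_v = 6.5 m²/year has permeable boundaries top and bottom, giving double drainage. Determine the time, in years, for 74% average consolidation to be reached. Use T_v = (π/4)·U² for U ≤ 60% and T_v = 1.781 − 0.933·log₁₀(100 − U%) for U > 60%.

t ≈ 0.919 years

Drainage path length: H_d = H/2 = 3.6 m (double drainage).
U > 60%: T_v = 1.781 − 0.933·log₁₀(100 − 74) = 0.46083.
t = T_v·H_d²/c_v = 0.46083×3.6²/6.5 = 0.9188 years.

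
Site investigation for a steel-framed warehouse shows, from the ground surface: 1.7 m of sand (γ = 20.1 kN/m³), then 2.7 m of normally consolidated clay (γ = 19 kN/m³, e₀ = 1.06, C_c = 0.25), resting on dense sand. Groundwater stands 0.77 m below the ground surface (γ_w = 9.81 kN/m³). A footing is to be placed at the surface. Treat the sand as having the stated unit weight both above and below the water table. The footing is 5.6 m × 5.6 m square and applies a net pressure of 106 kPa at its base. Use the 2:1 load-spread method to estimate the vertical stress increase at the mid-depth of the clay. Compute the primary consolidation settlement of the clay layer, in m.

S_c ≈ 0.111 m

Mid-depth of clay below the ground surface: z = 1.7 + 2.7/2 = 3.05 m.
Total vertical stress at mid-clay: σ_v = 20.1×1.7 + 19×1.35 = 59.82 kPa.
Pore pressure: u = 9.81×(3.05 − 0.77) = 22.367 kPa.
Initial effective stress: σ'_0 = σ_v − u = 59.82 − 22.367 = 37.453 kPa.
Stress increase at mid-clay by the 2:1 spreading method:
Δσ = qBL/((B+z)(L+z)) = 106×5.6×5.6/((5.6+3.05)(5.6+3.05)) = 44.427 kPa
Final effective stress: σ'_f = σ'_0 + Δσ = 37.453 + 44.427 = 81.88 kPa.
Normally consolidated clay, so the full stress increment lies on the virgin compression line:
S_c = C_c·H/(1+e₀)·log₁₀(σ'_f/σ'_0) = 0.25×2.7/(1+1.06)×log₁₀(81.88/37.453)
    = 0.32767 × 0.33969 = 0.1113 m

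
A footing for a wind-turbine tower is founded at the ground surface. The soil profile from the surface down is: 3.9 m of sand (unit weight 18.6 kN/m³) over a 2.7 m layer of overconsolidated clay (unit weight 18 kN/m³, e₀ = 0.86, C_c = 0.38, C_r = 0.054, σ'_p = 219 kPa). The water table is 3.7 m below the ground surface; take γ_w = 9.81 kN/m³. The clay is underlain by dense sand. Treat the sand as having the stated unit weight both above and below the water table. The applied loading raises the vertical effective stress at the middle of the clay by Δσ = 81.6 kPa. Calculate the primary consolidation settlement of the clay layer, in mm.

Mid-depth of clay below the ground surface: z = 3.9 + 2.7/2 = 5.25 m.
Total vertical stress at mid-clay: σ_v = 18.6×3.9 + 18×1.35 = 96.84 kPa.
Pore pressure: u = 9.81×(5.25 − 3.7) = 15.206 kPa.
Initial effective stress: σ'_0 = σ_v − u = 96.84 − 15.206 = 81.634 kPa.
Final effective stress: σ'_f = 81.634 + 81.6 = 163.23 kPa.
σ'_f = 163.23 ≤ σ'_p = 219 kPa, so the clay remains overconsolidated and only the recompression index applies:
S_c = C_r·H/(1+e₀)·log₁₀(σ'_f/σ'_0) = 0.054×2.7/1.86×log₁₀(163.23/81.634)
    = 0.078386 × 0.30093 = 0.02359 m

S_c ≈ 23.6 mm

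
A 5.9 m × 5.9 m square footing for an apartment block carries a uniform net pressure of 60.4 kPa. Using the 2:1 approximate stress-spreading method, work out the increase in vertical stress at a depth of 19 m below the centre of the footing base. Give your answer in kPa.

By the 2:1 method the load spreads at 1 horizontal : 2 vertical, so at depth z the loaded area has grown by z in each plan dimension:
Δσ = qBL/((B+z)(L+z)) = 60.4×5.9×5.9/((5.9+19)(5.9+19)) = 3.3911 kPa

Δσ_z ≈ 3.39 kPa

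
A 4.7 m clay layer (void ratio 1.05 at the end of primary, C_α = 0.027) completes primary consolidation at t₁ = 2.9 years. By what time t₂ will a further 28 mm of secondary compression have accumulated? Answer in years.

S_s = C_α·H/(1+e_p)·log₁₀(t₂/t₁) ⇒ log₁₀(t₂/t₁) = S_s·(1+e_p)/(C_α·H).
log₁₀(t₂/t₁) = 0.028 × (1+1.05) / (0.027×4.7) = 0.4523
t₂ = t₁ × 10^0.4523 = 2.9 × 2.834 = 8.217 years

t₂ ≈ 8.22 years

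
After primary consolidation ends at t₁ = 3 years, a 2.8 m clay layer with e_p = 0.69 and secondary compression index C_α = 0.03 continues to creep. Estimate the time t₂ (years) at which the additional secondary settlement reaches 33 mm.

t₂ ≈ 13.8 years

S_s = C_α·H/(1+e_p)·log₁₀(t₂/t₁) ⇒ log₁₀(t₂/t₁) = S_s·(1+e_p)/(C_α·H).
log₁₀(t₂/t₁) = 0.033 × (1+0.69) / (0.03×2.8) = 0.6639
t₂ = t₁ × 10^0.6639 = 3 × 4.612 = 13.84 years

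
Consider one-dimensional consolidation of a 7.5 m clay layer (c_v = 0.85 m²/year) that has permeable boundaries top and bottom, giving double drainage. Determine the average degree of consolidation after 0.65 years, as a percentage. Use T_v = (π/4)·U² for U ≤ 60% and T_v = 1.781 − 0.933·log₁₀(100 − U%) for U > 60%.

U ≈ 22.4 %

Drainage path length: H_d = H/2 = 3.75 m (double drainage).
T_v = c_v·t/H_d² = 0.85×0.65/3.75² = 0.039289.
T_v = 0.039289 corresponds to the U ≤ 60% branch:
U = √(4T_v/π) = 0.2237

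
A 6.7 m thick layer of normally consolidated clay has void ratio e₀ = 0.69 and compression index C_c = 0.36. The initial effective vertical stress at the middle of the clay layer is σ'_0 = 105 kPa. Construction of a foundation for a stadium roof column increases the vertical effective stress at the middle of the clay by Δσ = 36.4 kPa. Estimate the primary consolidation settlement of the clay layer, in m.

Final effective stress: σ'_f = σ'_0 + Δσ = 105 + 36.4 = 141.4 kPa.
Normally consolidated clay, so the full stress increment lies on the virgin compression line:
S_c = C_c·H/(1+e₀)·log₁₀(σ'_f/σ'_0) = 0.36×6.7/(1+0.69)×log₁₀(141.4/105)
    = 1.4272 × 0.12926 = 0.1845 m

S_c ≈ 0.184 m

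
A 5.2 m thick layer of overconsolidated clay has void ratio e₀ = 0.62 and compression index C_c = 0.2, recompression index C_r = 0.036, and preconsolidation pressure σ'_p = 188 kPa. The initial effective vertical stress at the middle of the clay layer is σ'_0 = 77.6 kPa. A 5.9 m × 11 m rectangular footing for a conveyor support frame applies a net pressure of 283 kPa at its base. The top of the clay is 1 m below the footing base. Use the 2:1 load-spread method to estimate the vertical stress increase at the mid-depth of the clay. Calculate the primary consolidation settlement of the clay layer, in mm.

S_c ≈ 75.3 mm

Mid-depth of clay below the footing base: z = 1 + 5.2/2 = 3.6 m.
Stress increase at mid-clay by the 2:1 spreading method:
Δσ = qBL/((B+z)(L+z)) = 283×5.9×11/((5.9+3.6)(11+3.6)) = 132.42 kPa
Final effective stress: σ'_f = 77.6 + 132.42 = 210.02 kPa.
σ'_f = 210.02 > σ'_p = 188 kPa, so the stress path crosses the preconsolidation pressure — recompression up to σ'_p, then virgin compression beyond:
S_c = H/(1+e₀)·[C_r·log₁₀(σ'_p/σ'_0) + C_c·log₁₀(σ'_f/σ'_p)]
    = 5.2/1.62 × [0.036×log₁₀(188/77.6) + 0.2×log₁₀(210.02/188)]
    = 3.2099 × [0.013835 + 0.0096206] = 0.07529 m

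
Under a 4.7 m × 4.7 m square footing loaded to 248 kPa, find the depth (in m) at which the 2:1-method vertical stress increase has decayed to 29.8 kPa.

z ≈ 8.86 m

2:1 spreading — at depth z the loaded area has grown by z in each plan dimension:
qB²/(B+z)² = Δσ_z ⇒ z = B(√(q/Δσ_z) − 1) = 4.7×(√(248/29.8) − 1) = 8.859 m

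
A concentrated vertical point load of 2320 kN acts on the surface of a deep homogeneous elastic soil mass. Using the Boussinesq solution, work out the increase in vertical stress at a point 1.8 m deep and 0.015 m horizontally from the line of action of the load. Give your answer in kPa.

Δσ_z ≈ 342 kPa

Boussinesq vertical stress below a point load on an elastic half-space:
Δσ_z = 3P/(2πz²) · [1 + (r/z)²]^(−5/2)
r/z = 0.015/1.8 = 0.0083333; [1+(r/z)²]^(−5/2) = 0.99983.
Δσ_z = 3×2320/(2π×1.8²) × 0.99983 = 341.89 × 0.99983 = 341.8 kPa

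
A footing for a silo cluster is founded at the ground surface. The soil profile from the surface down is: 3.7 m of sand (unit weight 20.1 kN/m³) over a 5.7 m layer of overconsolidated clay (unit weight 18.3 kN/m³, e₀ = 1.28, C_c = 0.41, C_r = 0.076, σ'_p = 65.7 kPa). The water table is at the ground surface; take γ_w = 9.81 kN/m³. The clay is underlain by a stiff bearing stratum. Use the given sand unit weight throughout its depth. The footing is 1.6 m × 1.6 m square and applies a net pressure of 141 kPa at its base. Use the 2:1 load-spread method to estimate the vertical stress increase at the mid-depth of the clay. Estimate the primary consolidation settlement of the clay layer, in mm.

Mid-depth of clay below the ground surface: z = 3.7 + 5.7/2 = 6.55 m.
Total vertical stress at mid-clay: σ_v = 20.1×3.7 + 18.3×2.85 = 126.53 kPa.
Pore pressure: u = 9.81×(6.55 − 0) = 64.255 kPa.
Initial effective stress: σ'_0 = σ_v − u = 126.53 − 64.255 = 62.275 kPa.
Stress increase at mid-clay by the 2:1 spreading method:
Δσ = qBL/((B+z)(L+z)) = 141×1.6×1.6/((1.6+6.55)(1.6+6.55)) = 5.4343 kPa
Final effective stress: σ'_f = 62.275 + 5.4343 = 67.709 kPa.
σ'_f = 67.709 > σ'_p = 65.7 kPa, so the stress path crosses the preconsolidation pressure — recompression up to σ'_p, then virgin compression beyond:
S_c = H/(1+e₀)·[C_r·log₁₀(σ'_p/σ'_0) + C_c·log₁₀(σ'_f/σ'_p)]
    = 5.7/2.28 × [0.076×log₁₀(65.7/62.275) + 0.41×log₁₀(67.709/65.7)]
    = 2.5 × [0.0017671 + 0.0053632] = 0.01783 m

S_c ≈ 17.8 mm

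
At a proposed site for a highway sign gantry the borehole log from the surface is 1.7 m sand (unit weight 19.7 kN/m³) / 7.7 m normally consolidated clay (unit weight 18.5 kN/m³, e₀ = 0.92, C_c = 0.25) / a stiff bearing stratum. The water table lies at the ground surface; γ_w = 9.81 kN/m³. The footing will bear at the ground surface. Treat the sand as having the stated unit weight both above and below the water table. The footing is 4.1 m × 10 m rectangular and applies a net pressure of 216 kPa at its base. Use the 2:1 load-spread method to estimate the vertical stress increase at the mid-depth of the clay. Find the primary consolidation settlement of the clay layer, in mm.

Mid-depth of clay below the ground surface: z = 1.7 + 7.7/2 = 5.55 m.
Total vertical stress at mid-clay: σ_v = 19.7×1.7 + 18.5×3.85 = 104.72 kPa.
Pore pressure: u = 9.81×(5.55 − 0) = 54.446 kPa.
Initial effective stress: σ'_0 = σ_v − u = 104.72 − 54.446 = 50.274 kPa.
Stress increase at mid-clay by the 2:1 spreading method:
Δσ = qBL/((B+z)(L+z)) = 216×4.1×10/((4.1+5.55)(10+5.55)) = 59.017 kPa
Final effective stress: σ'_f = σ'_0 + Δσ = 50.274 + 59.017 = 109.29 kPa.
Normally consolidated clay, so the full stress increment lies on the virgin compression line:
S_c = C_c·H/(1+e₀)·log₁₀(σ'_f/σ'_0) = 0.25×7.7/(1+0.92)×log₁₀(109.29/50.274)
    = 1.0026 × 0.33724 = 0.3381 m

S_c ≈ 338 mm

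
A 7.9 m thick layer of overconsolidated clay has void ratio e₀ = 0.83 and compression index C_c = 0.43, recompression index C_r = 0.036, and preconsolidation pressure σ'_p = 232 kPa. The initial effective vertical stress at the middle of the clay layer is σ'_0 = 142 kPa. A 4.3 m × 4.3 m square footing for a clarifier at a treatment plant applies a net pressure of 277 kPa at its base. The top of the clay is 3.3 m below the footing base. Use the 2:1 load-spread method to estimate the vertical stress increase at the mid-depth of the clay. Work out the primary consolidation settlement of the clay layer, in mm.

S_c ≈ 16.2 mm

Mid-depth of clay below the footing base: z = 3.3 + 7.9/2 = 7.25 m.
Stress increase at mid-clay by the 2:1 spreading method:
Δσ = qBL/((B+z)(L+z)) = 277×4.3×4.3/((4.3+7.25)(4.3+7.25)) = 38.393 kPa
Final effective stress: σ'_f = 142 + 38.393 = 180.39 kPa.
σ'_f = 180.39 ≤ σ'_p = 232 kPa, so the clay remains overconsolidated and only the recompression index applies:
S_c = C_r·H/(1+e₀)·log₁₀(σ'_f/σ'_0) = 0.036×7.9/1.83×log₁₀(180.39/142)
    = 0.15541 × 0.10392 = 0.01615 m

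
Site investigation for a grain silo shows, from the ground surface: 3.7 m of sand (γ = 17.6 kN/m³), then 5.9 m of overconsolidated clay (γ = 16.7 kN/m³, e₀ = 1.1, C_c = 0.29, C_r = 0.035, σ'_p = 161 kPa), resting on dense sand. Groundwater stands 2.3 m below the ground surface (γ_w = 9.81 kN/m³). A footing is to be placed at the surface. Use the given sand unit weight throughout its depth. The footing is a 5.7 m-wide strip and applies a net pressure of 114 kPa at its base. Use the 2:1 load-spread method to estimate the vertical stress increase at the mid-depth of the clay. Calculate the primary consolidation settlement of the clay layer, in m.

Mid-depth of clay below the ground surface: z = 3.7 + 5.9/2 = 6.65 m.
Total vertical stress at mid-clay: σ_v = 17.6×3.7 + 16.7×2.95 = 114.39 kPa.
Pore pressure: u = 9.81×(6.65 − 2.3) = 42.673 kPa.
Initial effective stress: σ'_0 = σ_v − u = 114.39 − 42.673 = 71.717 kPa.
Stress increase at mid-clay by the 2:1 spreading method:
Δσ = qB/(B+z) = 114×5.7/(5.7+6.65) = 52.615 kPa
Final effective stress: σ'_f = 71.717 + 52.615 = 124.33 kPa.
σ'_f = 124.33 ≤ σ'_p = 161 kPa, so the clay remains overconsolidated and only the recompression index applies:
S_c = C_r·H/(1+e₀)·log₁₀(σ'_f/σ'_0) = 0.035×5.9/2.1×log₁₀(124.33/71.717)
    = 0.098333 × 0.23895 = 0.0235 m

S_c ≈ 0.0235 m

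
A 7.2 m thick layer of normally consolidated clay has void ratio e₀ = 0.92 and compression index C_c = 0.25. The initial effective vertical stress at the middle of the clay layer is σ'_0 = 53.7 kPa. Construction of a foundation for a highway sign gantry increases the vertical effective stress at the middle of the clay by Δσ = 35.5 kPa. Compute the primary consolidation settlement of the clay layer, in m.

S_c ≈ 0.207 m

Final effective stress: σ'_f = σ'_0 + Δσ = 53.7 + 35.5 = 89.2 kPa.
Normally consolidated clay, so the full stress increment lies on the virgin compression line:
S_c = C_c·H/(1+e₀)·log₁₀(σ'_f/σ'_0) = 0.25×7.2/(1+0.92)×log₁₀(89.2/53.7)
    = 0.9375 × 0.22039 = 0.2066 m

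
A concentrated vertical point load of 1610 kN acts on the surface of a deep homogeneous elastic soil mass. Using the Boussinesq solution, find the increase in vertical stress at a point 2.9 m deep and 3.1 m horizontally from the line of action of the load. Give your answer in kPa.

Boussinesq vertical stress below a point load on an elastic half-space:
Δσ_z = 3P/(2πz²) · [1 + (r/z)²]^(−5/2)
r/z = 3.1/2.9 = 1.069; [1+(r/z)²]^(−5/2) = 0.1488.
Δσ_z = 3×1610/(2π×2.9²) × 0.1488 = 91.405 × 0.1488 = 13.6 kPa

Δσ_z ≈ 13.6 kPa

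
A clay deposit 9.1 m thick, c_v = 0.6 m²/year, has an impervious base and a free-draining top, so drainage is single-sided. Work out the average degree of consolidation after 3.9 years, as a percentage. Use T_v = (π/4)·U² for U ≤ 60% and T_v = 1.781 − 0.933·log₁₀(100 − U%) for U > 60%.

Drainage path length: H_d = H = 9.1 m (single drainage).
T_v = c_v·t/H_d² = 0.6×3.9/9.1² = 0.028257.
T_v = 0.028257 corresponds to the U ≤ 60% branch:
U = √(4T_v/π) = 0.1897

U ≈ 19 %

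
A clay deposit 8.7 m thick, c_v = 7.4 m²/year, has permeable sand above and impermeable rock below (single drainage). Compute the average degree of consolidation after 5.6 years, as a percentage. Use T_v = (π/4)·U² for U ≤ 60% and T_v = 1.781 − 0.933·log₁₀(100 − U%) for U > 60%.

U ≈ 79 %

Drainage path length: H_d = H = 8.7 m (single drainage).
T_v = c_v·t/H_d² = 7.4×5.6/8.7² = 0.5475.
T_v = 0.5475 corresponds to the U > 60% branch:
U = 1 − 10^((1.781 − T_v)/0.933)/100 = 0.7901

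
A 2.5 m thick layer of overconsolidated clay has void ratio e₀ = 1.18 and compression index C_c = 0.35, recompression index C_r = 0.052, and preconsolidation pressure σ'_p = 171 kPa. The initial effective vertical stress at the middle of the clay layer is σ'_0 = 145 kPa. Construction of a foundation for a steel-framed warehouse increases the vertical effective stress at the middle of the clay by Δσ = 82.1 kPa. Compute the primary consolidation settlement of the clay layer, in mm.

S_c ≈ 53.7 mm

Final effective stress: σ'_f = 145 + 82.1 = 227.1 kPa.
σ'_f = 227.1 > σ'_p = 171 kPa, so the stress path crosses the preconsolidation pressure — recompression up to σ'_p, then virgin compression beyond:
S_c = H/(1+e₀)·[C_r·log₁₀(σ'_p/σ'_0) + C_c·log₁₀(σ'_f/σ'_p)]
    = 2.5/2.18 × [0.052×log₁₀(171/145) + 0.35×log₁₀(227.1/171)]
    = 1.1468 × [0.0037247 + 0.043127] = 0.05373 m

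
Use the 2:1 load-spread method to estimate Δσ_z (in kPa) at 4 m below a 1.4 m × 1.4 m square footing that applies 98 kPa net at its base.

By the 2:1 method the load spreads at 1 horizontal : 2 vertical, so at depth z the loaded area has grown by z in each plan dimension:
Δσ = qBL/((B+z)(L+z)) = 98×1.4×1.4/((1.4+4)(1.4+4)) = 6.5871 kPa

Δσ_z ≈ 6.59 kPa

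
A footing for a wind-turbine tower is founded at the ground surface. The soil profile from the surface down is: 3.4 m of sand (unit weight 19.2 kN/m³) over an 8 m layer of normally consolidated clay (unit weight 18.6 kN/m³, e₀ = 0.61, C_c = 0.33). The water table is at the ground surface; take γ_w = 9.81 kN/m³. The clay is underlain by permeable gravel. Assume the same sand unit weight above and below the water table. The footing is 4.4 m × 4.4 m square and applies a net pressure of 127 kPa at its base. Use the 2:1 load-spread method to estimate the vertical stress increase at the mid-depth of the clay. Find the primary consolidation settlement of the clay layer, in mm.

Mid-depth of clay below the ground surface: z = 3.4 + 8/2 = 7.4 m.
Total vertical stress at mid-clay: σ_v = 19.2×3.4 + 18.6×4 = 139.68 kPa.
Pore pressure: u = 9.81×(7.4 − 0) = 72.594 kPa.
Initial effective stress: σ'_0 = σ_v − u = 139.68 − 72.594 = 67.086 kPa.
Stress increase at mid-clay by the 2:1 spreading method:
Δσ = qBL/((B+z)(L+z)) = 127×4.4×4.4/((4.4+7.4)(4.4+7.4)) = 17.658 kPa
Final effective stress: σ'_f = σ'_0 + Δσ = 67.086 + 17.658 = 84.744 kPa.
Normally consolidated clay, so the full stress increment lies on the virgin compression line:
S_c = C_c·H/(1+e₀)·log₁₀(σ'_f/σ'_0) = 0.33×8/(1+0.61)×log₁₀(84.744/67.086)
    = 1.6398 × 0.10148 = 0.1664 m

S_c ≈ 166 mm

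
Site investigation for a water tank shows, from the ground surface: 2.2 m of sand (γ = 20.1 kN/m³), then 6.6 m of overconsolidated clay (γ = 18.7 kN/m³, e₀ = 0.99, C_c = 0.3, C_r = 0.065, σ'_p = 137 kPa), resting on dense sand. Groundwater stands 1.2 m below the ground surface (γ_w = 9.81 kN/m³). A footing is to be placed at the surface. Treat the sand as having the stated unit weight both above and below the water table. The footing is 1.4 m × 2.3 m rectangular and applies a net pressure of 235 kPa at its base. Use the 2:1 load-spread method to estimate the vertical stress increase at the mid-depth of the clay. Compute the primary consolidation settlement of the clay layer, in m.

S_c ≈ 0.0187 m

Mid-depth of clay below the ground surface: z = 2.2 + 6.6/2 = 5.5 m.
Total vertical stress at mid-clay: σ_v = 20.1×2.2 + 18.7×3.3 = 105.93 kPa.
Pore pressure: u = 9.81×(5.5 − 1.2) = 42.183 kPa.
Initial effective stress: σ'_0 = σ_v − u = 105.93 − 42.183 = 63.747 kPa.
Stress increase at mid-clay by the 2:1 spreading method:
Δσ = qBL/((B+z)(L+z)) = 235×1.4×2.3/((1.4+5.5)(2.3+5.5)) = 14.06 kPa
Final effective stress: σ'_f = 63.747 + 14.06 = 77.807 kPa.
σ'_f = 77.807 ≤ σ'_p = 137 kPa, so the clay remains overconsolidated and only the recompression index applies:
S_c = C_r·H/(1+e₀)·log₁₀(σ'_f/σ'_0) = 0.065×6.6/1.99×log₁₀(77.807/63.747)
    = 0.21558 × 0.086559 = 0.01866 m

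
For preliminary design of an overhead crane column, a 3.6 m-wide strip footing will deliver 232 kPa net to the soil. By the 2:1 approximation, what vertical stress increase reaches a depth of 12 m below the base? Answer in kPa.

By the 2:1 method the load spreads at 1 horizontal : 2 vertical, so at depth z the loaded area has grown by z in each plan dimension:
Δσ = qB/(B+z) = 232×3.6/(3.6+12) = 53.538 kPa

Δσ_z ≈ 53.5 kPa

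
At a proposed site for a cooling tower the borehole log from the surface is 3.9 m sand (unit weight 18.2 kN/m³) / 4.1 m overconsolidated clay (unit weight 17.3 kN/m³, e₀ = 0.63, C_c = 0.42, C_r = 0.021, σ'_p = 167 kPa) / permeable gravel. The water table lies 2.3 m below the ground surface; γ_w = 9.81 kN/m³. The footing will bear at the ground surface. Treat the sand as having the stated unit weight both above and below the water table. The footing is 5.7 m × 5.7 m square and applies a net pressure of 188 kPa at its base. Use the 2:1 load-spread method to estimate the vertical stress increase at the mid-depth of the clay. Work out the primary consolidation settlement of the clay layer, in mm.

Mid-depth of clay below the ground surface: z = 3.9 + 4.1/2 = 5.95 m.
Total vertical stress at mid-clay: σ_v = 18.2×3.9 + 17.3×2.05 = 106.44 kPa.
Pore pressure: u = 9.81×(5.95 − 2.3) = 35.806 kPa.
Initial effective stress: σ'_0 = σ_v − u = 106.44 − 35.806 = 70.634 kPa.
Stress increase at mid-clay by the 2:1 spreading method:
Δσ = qBL/((B+z)(L+z)) = 188×5.7×5.7/((5.7+5.95)(5.7+5.95)) = 45.004 kPa
Final effective stress: σ'_f = 70.634 + 45.004 = 115.64 kPa.
σ'_f = 115.64 ≤ σ'_p = 167 kPa, so the clay remains overconsolidated and only the recompression index applies:
S_c = C_r·H/(1+e₀)·log₁₀(σ'_f/σ'_0) = 0.021×4.1/1.63×log₁₀(115.64/70.634)
    = 0.052821 × 0.21409 = 0.01131 m

S_c ≈ 11.3 mm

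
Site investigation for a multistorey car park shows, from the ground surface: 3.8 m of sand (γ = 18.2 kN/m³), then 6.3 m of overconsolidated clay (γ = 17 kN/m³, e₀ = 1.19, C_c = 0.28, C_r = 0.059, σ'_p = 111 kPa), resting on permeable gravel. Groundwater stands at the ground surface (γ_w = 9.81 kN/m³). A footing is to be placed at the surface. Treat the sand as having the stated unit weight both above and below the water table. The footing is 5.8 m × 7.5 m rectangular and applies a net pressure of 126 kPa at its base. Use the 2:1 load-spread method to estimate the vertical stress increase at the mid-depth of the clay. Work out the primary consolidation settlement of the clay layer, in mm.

Mid-depth of clay below the ground surface: z = 3.8 + 6.3/2 = 6.95 m.
Total vertical stress at mid-clay: σ_v = 18.2×3.8 + 17×3.15 = 122.71 kPa.
Pore pressure: u = 9.81×(6.95 − 0) = 68.18 kPa.
Initial effective stress: σ'_0 = σ_v − u = 122.71 − 68.18 = 54.53 kPa.
Stress increase at mid-clay by the 2:1 spreading method:
Δσ = qBL/((B+z)(L+z)) = 126×5.8×7.5/((5.8+6.95)(7.5+6.95)) = 29.75 kPa
Final effective stress: σ'_f = 54.53 + 29.75 = 84.28 kPa.
σ'_f = 84.28 ≤ σ'_p = 111 kPa, so the clay remains overconsolidated and only the recompression index applies:
S_c = C_r·H/(1+e₀)·log₁₀(σ'_f/σ'_0) = 0.059×6.3/2.19×log₁₀(84.28/54.53)
    = 0.16973 × 0.18909 = 0.03209 m

S_c ≈ 32.1 mm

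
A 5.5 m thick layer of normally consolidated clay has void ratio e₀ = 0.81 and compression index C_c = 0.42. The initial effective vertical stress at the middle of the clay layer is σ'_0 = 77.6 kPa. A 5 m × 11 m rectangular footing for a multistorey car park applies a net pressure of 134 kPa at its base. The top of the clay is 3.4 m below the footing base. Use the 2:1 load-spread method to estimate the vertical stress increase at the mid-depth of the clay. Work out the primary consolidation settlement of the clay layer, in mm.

Mid-depth of clay below the footing base: z = 3.4 + 5.5/2 = 6.15 m.
Stress increase at mid-clay by the 2:1 spreading method:
Δσ = qBL/((B+z)(L+z)) = 134×5×11/((5+6.15)(11+6.15)) = 38.541 kPa
Final effective stress: σ'_f = σ'_0 + Δσ = 77.6 + 38.541 = 116.14 kPa.
Normally consolidated clay, so the full stress increment lies on the virgin compression line:
S_c = C_c·H/(1+e₀)·log₁₀(σ'_f/σ'_0) = 0.42×5.5/(1+0.81)×log₁₀(116.14/77.6)
    = 1.2762 × 0.17512 = 0.2235 m

S_c ≈ 223 mm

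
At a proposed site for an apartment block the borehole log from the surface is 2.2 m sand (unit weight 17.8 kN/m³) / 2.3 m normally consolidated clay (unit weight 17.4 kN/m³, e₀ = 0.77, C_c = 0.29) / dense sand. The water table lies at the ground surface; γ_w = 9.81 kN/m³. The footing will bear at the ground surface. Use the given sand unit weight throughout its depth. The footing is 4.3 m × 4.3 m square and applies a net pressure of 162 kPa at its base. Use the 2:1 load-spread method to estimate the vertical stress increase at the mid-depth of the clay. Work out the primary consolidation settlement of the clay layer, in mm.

S_c ≈ 177 mm

Mid-depth of clay below the ground surface: z = 2.2 + 2.3/2 = 3.35 m.
Total vertical stress at mid-clay: σ_v = 17.8×2.2 + 17.4×1.15 = 59.17 kPa.
Pore pressure: u = 9.81×(3.35 − 0) = 32.864 kPa.
Initial effective stress: σ'_0 = σ_v − u = 59.17 − 32.864 = 26.306 kPa.
Stress increase at mid-clay by the 2:1 spreading method:
Δσ = qBL/((B+z)(L+z)) = 162×4.3×4.3/((4.3+3.35)(4.3+3.35)) = 51.183 kPa
Final effective stress: σ'_f = σ'_0 + Δσ = 26.306 + 51.183 = 77.489 kPa.
Normally consolidated clay, so the full stress increment lies on the virgin compression line:
S_c = C_c·H/(1+e₀)·log₁₀(σ'_f/σ'_0) = 0.29×2.3/(1+0.77)×log₁₀(77.489/26.306)
    = 0.37684 × 0.46919 = 0.1768 m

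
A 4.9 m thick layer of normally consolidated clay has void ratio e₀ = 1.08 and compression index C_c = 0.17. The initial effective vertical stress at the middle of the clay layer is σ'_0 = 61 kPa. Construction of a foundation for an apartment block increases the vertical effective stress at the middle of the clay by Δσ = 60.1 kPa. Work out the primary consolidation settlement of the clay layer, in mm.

Final effective stress: σ'_f = σ'_0 + Δσ = 61 + 60.1 = 121.1 kPa.
Normally consolidated clay, so the full stress increment lies on the virgin compression line:
S_c = C_c·H/(1+e₀)·log₁₀(σ'_f/σ'_0) = 0.17×4.9/(1+1.08)×log₁₀(121.1/61)
    = 0.40048 × 0.29781 = 0.1193 m

S_c ≈ 119 mm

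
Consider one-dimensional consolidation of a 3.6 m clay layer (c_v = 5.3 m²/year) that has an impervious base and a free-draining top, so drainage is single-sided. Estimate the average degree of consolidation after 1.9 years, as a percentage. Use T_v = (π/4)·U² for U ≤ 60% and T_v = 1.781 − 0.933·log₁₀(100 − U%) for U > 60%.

Drainage path length: H_d = H = 3.6 m (single drainage).
T_v = c_v·t/H_d² = 5.3×1.9/3.6² = 0.77701.
T_v = 0.77701 corresponds to the U > 60% branch:
U = 1 − 10^((1.781 − T_v)/0.933)/100 = 0.8809

U ≈ 88.1 %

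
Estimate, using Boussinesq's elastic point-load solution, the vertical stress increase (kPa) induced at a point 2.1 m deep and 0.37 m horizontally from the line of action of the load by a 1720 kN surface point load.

Boussinesq vertical stress below a point load on an elastic half-space:
Δσ_z = 3P/(2πz²) · [1 + (r/z)²]^(−5/2)
r/z = 0.37/2.1 = 0.17619; [1+(r/z)²]^(−5/2) = 0.92642.
Δσ_z = 3×1720/(2π×2.1²) × 0.92642 = 186.22 × 0.92642 = 172.5 kPa

Δσ_z ≈ 173 kPa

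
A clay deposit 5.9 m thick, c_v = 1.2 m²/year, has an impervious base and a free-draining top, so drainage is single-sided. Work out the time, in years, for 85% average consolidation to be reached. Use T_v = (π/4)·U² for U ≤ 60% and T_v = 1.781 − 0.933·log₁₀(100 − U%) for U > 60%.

t ≈ 19.8 years

Drainage path length: H_d = H = 5.9 m (single drainage).
U > 60%: T_v = 1.781 − 0.933·log₁₀(100 − 85) = 0.68371.
t = T_v·H_d²/c_v = 0.68371×5.9²/1.2 = 19.83 years.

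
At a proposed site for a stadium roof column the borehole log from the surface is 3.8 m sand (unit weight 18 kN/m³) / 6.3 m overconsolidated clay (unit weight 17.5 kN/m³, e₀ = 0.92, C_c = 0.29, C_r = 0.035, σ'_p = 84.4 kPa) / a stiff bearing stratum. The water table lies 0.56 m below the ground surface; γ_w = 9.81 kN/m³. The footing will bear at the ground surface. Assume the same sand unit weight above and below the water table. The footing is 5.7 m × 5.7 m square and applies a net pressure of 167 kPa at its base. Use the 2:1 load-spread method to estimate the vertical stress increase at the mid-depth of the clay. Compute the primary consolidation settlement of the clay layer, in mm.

Mid-depth of clay below the ground surface: z = 3.8 + 6.3/2 = 6.95 m.
Total vertical stress at mid-clay: σ_v = 18×3.8 + 17.5×3.15 = 123.52 kPa.
Pore pressure: u = 9.81×(6.95 − 0.56) = 62.686 kPa.
Initial effective stress: σ'_0 = σ_v − u = 123.52 − 62.686 = 60.834 kPa.
Stress increase at mid-clay by the 2:1 spreading method:
Δσ = qBL/((B+z)(L+z)) = 167×5.7×5.7/((5.7+6.95)(5.7+6.95)) = 33.907 kPa
Final effective stress: σ'_f = 60.834 + 33.907 = 94.741 kPa.
σ'_f = 94.741 > σ'_p = 84.4 kPa, so the stress path crosses the preconsolidation pressure — recompression up to σ'_p, then virgin compression beyond:
S_c = H/(1+e₀)·[C_r·log₁₀(σ'_p/σ'_0) + C_c·log₁₀(σ'_f/σ'_p)]
    = 6.3/1.92 × [0.035×log₁₀(84.4/60.834) + 0.29×log₁₀(94.741/84.4)]
    = 3.2812 × [0.0049769 + 0.014557] = 0.06409 m

S_c ≈ 64.1 mm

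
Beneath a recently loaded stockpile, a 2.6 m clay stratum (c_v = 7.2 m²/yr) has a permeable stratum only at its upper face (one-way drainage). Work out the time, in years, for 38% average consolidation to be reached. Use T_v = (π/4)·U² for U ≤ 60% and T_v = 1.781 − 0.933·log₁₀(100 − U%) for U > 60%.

Drainage path length: H_d = H = 2.6 m (single drainage).
U ≤ 60%: T_v = (π/4)·U² = (π/4)×0.38² = 0.11341.
t = T_v·H_d²/c_v = 0.11341×2.6²/7.2 = 0.1065 years.

t ≈ 0.106 years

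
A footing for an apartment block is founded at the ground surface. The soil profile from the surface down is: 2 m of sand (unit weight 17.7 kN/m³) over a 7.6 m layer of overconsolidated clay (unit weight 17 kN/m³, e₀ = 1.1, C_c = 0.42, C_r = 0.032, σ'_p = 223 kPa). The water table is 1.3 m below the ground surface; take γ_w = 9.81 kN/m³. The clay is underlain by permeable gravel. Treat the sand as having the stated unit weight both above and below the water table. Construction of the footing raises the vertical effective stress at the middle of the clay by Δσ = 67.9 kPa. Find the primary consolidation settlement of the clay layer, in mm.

S_c ≈ 40 mm

Mid-depth of clay below the ground surface: z = 2 + 7.6/2 = 5.8 m.
Total vertical stress at mid-clay: σ_v = 17.7×2 + 17×3.8 = 100 kPa.
Pore pressure: u = 9.81×(5.8 − 1.3) = 44.145 kPa.
Initial effective stress: σ'_0 = σ_v − u = 100 − 44.145 = 55.855 kPa.
Final effective stress: σ'_f = 55.855 + 67.9 = 123.75 kPa.
σ'_f = 123.75 ≤ σ'_p = 223 kPa, so the clay remains overconsolidated and only the recompression index applies:
S_c = C_r·H/(1+e₀)·log₁₀(σ'_f/σ'_0) = 0.032×7.6/2.1×log₁₀(123.75/55.855)
    = 0.11581 × 0.34548 = 0.04001 m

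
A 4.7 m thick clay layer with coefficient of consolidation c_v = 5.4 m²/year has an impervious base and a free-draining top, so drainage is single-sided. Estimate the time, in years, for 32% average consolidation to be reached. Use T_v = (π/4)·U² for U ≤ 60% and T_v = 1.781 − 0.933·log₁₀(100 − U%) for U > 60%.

Drainage path length: H_d = H = 4.7 m (single drainage).
U ≤ 60%: T_v = (π/4)·U² = (π/4)×0.32² = 0.080425.
t = T_v·H_d²/c_v = 0.080425×4.7²/5.4 = 0.329 years.

t ≈ 0.329 years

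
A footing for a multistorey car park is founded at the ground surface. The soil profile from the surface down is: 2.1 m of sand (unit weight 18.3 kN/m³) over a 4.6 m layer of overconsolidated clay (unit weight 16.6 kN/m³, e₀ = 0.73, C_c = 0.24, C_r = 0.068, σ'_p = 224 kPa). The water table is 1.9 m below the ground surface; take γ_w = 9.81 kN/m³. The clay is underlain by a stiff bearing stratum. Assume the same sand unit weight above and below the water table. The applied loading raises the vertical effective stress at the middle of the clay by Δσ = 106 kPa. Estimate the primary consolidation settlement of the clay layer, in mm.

S_c ≈ 87.2 mm

Mid-depth of clay below the ground surface: z = 2.1 + 4.6/2 = 4.4 m.
Total vertical stress at mid-clay: σ_v = 18.3×2.1 + 16.6×2.3 = 76.61 kPa.
Pore pressure: u = 9.81×(4.4 − 1.9) = 24.525 kPa.
Initial effective stress: σ'_0 = σ_v − u = 76.61 − 24.525 = 52.085 kPa.
Final effective stress: σ'_f = 52.085 + 106 = 158.09 kPa.
σ'_f = 158.09 ≤ σ'_p = 224 kPa, so the clay remains overconsolidated and only the recompression index applies:
S_c = C_r·H/(1+e₀)·log₁₀(σ'_f/σ'_0) = 0.068×4.6/1.73×log₁₀(158.09/52.085)
    = 0.18081 × 0.48219 = 0.08719 m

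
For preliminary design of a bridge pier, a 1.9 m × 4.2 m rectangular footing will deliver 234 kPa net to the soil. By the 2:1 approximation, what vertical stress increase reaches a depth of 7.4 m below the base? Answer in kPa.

By the 2:1 method the load spreads at 1 horizontal : 2 vertical, so at depth z the loaded area has grown by z in each plan dimension:
Δσ = qBL/((B+z)(L+z)) = 234×1.9×4.2/((1.9+7.4)(4.2+7.4)) = 17.309 kPa

Δσ_z ≈ 17.3 kPa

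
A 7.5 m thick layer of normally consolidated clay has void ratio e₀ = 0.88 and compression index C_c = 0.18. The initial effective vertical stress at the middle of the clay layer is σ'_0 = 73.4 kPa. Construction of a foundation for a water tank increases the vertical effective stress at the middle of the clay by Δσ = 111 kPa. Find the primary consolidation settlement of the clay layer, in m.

Final effective stress: σ'_f = σ'_0 + Δσ = 73.4 + 111 = 184.4 kPa.
Normally consolidated clay, so the full stress increment lies on the virgin compression line:
S_c = C_c·H/(1+e₀)·log₁₀(σ'_f/σ'_0) = 0.18×7.5/(1+0.88)×log₁₀(184.4/73.4)
    = 0.71809 × 0.40006 = 0.2873 m

S_c ≈ 0.287 m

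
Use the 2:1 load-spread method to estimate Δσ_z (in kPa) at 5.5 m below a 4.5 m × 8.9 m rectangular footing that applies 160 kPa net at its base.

Δσ_z ≈ 44.5 kPa

By the 2:1 method the load spreads at 1 horizontal : 2 vertical, so at depth z the loaded area has grown by z in each plan dimension:
Δσ = qBL/((B+z)(L+z)) = 160×4.5×8.9/((4.5+5.5)(8.9+5.5)) = 44.5 kPa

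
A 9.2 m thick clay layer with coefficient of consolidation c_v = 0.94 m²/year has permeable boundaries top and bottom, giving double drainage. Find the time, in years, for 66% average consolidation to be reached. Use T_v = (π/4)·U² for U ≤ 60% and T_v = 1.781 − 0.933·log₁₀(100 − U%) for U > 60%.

Drainage path length: H_d = H/2 = 4.6 m (double drainage).
U > 60%: T_v = 1.781 − 0.933·log₁₀(100 − 66) = 0.35213.
t = T_v·H_d²/c_v = 0.35213×4.6²/0.94 = 7.927 years.

t ≈ 7.93 years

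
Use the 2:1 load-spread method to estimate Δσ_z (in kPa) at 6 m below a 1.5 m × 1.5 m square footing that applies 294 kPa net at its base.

By the 2:1 method the load spreads at 1 horizontal : 2 vertical, so at depth z the loaded area has grown by z in each plan dimension:
Δσ = qBL/((B+z)(L+z)) = 294×1.5×1.5/((1.5+6)(1.5+6)) = 11.76 kPa

Δσ_z ≈ 11.8 kPa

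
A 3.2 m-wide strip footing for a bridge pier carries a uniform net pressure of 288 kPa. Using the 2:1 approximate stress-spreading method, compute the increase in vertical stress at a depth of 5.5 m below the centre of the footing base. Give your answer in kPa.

By the 2:1 method the load spreads at 1 horizontal : 2 vertical, so at depth z the loaded area has grown by z in each plan dimension:
Δσ = qB/(B+z) = 288×3.2/(3.2+5.5) = 105.93 kPa

Δσ_z ≈ 106 kPa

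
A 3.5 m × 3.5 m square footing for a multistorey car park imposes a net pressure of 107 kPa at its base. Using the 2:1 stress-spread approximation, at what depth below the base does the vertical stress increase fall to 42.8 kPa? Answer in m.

2:1 spreading — at depth z the loaded area has grown by z in each plan dimension:
qB²/(B+z)² = Δσ_z ⇒ z = B(√(q/Δσ_z) − 1) = 3.5×(√(107/42.8) − 1) = 2.034 m

z ≈ 2.03 m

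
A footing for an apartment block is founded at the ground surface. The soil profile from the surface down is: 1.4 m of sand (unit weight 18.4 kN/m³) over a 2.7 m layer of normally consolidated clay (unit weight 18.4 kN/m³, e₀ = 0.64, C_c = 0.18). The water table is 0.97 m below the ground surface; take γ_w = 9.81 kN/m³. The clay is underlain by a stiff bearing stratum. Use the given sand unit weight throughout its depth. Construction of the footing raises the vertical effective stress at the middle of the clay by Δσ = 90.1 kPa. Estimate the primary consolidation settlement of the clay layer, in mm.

Mid-depth of clay below the ground surface: z = 1.4 + 2.7/2 = 2.75 m.
Total vertical stress at mid-clay: σ_v = 18.4×1.4 + 18.4×1.35 = 50.6 kPa.
Pore pressure: u = 9.81×(2.75 − 0.97) = 17.462 kPa.
Initial effective stress: σ'_0 = σ_v − u = 50.6 − 17.462 = 33.138 kPa.
Final effective stress: σ'_f = σ'_0 + Δσ = 33.138 + 90.1 = 123.24 kPa.
Normally consolidated clay, so the full stress increment lies on the virgin compression line:
S_c = C_c·H/(1+e₀)·log₁₀(σ'_f/σ'_0) = 0.18×2.7/(1+0.64)×log₁₀(123.24/33.138)
    = 0.29634 × 0.57043 = 0.169 m

S_c ≈ 169 mm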